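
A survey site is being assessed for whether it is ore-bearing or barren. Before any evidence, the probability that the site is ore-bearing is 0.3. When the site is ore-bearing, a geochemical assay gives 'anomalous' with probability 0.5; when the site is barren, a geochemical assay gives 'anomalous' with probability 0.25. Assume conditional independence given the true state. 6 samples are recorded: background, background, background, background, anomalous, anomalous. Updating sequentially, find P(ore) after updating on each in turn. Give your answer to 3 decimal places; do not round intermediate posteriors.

After 'background': P(ore) = 0.5·0.3000 / (0.5·0.3000 + 0.75·0.7000) ≈ 0.2222
After 'background': P(ore) = 0.5·0.2222 / (0.5·0.2222 + 0.75·0.7778) ≈ 0.1600
After 'background': P(ore) = 0.5·0.1600 / (0.5·0.1600 + 0.75·0.8400) ≈ 0.1127
After 'background': P(ore) = 0.5·0.1127 / (0.5·0.1127 + 0.75·0.8873) ≈ 0.0780
After 'anomalous': P(ore) = 0.5·0.0780 / (0.5·0.0780 + 0.25·0.9220) ≈ 0.1448
After 'anomalous': P(ore) = 0.5·0.1448 / (0.5·0.1448 + 0.25·0.8552) ≈ 0.2530

0.253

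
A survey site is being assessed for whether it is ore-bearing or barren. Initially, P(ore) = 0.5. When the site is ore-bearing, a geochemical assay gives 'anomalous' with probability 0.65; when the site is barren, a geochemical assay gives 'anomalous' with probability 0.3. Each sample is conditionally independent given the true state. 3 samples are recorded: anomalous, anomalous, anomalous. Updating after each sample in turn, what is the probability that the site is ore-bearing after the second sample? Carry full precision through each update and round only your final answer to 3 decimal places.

After 'anomalous': P(ore) = 0.65·0.5000 / (0.65·0.5000 + 0.3·0.5000) ≈ 0.6842
After 'anomalous': P(ore) = 0.65·0.6842 / (0.65·0.6842 + 0.3·0.3158) ≈ 0.8244

0.824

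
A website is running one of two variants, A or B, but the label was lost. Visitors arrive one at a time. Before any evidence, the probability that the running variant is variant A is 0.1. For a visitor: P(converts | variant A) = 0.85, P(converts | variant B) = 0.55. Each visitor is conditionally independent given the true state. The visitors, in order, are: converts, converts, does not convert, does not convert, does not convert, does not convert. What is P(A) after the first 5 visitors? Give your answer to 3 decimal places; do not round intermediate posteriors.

0.010

After 'converts': P(A) = 0.85·0.1000 / (0.85·0.1000 + 0.55·0.9000) ≈ 0.1466
After 'converts': P(A) = 0.85·0.1466 / (0.85·0.1466 + 0.55·0.8534) ≈ 0.2097
After 'does not convert': P(A) = 0.15·0.2097 / (0.15·0.2097 + 0.45·0.7903) ≈ 0.0813
After 'does not convert': P(A) = 0.15·0.0813 / (0.15·0.0813 + 0.45·0.9187) ≈ 0.0286
After 'does not convert': P(A) = 0.15·0.0286 / (0.15·0.0286 + 0.45·0.9714) ≈ 0.0097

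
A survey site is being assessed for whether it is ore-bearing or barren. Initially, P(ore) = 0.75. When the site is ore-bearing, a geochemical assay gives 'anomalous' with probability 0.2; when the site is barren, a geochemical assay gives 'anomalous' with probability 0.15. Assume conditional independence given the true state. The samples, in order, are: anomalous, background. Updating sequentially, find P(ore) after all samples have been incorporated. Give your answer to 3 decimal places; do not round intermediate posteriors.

0.790

After 'anomalous': P(ore) = 0.2·0.7500 / (0.2·0.7500 + 0.15·0.2500) ≈ 0.8000
After 'background': P(ore) = 0.8·0.8000 / (0.8·0.8000 + 0.85·0.2000) ≈ 0.7901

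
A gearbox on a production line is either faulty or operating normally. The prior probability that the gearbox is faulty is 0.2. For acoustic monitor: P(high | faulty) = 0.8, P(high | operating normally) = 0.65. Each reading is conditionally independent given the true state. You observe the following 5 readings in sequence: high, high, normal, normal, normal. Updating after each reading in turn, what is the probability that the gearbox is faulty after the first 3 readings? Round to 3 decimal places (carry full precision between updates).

After 'high': P(faulty) = 0.8·0.2000 / (0.8·0.2000 + 0.65·0.8000) ≈ 0.2353
After 'high': P(faulty) = 0.8·0.2353 / (0.8·0.2353 + 0.65·0.7647) ≈ 0.2747
After 'normal': P(faulty) = 0.2·0.2747 / (0.2·0.2747 + 0.35·0.7253) ≈ 0.1779

0.178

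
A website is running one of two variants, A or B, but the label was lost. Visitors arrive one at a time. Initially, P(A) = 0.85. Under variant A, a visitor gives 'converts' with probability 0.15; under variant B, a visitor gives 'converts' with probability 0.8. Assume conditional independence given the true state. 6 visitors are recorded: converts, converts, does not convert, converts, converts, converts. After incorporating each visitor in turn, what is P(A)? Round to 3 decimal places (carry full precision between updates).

0.006

Each posterior becomes the prior for the next update.
After 'converts': P(A) = 0.15·0.8500 / (0.15·0.8500 + 0.8·0.1500) ≈ 0.5152
After 'converts': P(A) = 0.15·0.5152 / (0.15·0.5152 + 0.8·0.4848) ≈ 0.1661
After 'does not convert': P(A) = 0.85·0.1661 / (0.85·0.1661 + 0.2·0.8339) ≈ 0.4585
After 'converts': P(A) = 0.15·0.4585 / (0.15·0.4585 + 0.8·0.5415) ≈ 0.1370
After 'converts': P(A) = 0.15·0.1370 / (0.15·0.1370 + 0.8·0.8630) ≈ 0.0289
After 'converts': P(A) = 0.15·0.0289 / (0.15·0.0289 + 0.8·0.9711) ≈ 0.0056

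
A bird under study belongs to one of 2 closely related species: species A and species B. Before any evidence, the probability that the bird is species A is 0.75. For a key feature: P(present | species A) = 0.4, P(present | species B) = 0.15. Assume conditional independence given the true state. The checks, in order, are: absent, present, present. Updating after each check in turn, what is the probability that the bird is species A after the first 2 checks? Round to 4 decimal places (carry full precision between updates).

0.8496

Apply Bayes' rule sequentially, carrying P(species A) forward.
After 'absent': P(species A) = 0.6·0.7500 / (0.6·0.7500 + 0.85·0.2500) ≈ 0.6792
After 'present': P(species A) = 0.4·0.6792 / (0.4·0.6792 + 0.15·0.3208) ≈ 0.8496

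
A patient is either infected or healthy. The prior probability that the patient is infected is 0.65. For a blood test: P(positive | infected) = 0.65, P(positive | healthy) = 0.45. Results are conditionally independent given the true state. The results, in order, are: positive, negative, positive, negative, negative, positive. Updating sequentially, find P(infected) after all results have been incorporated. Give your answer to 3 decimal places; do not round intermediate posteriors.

0.591

Apply Bayes' rule sequentially, carrying P(infected) forward.
After 'positive': P(infected) = 0.65·0.6500 / (0.65·0.6500 + 0.45·0.3500) ≈ 0.7284
After 'negative': P(infected) = 0.35·0.7284 / (0.35·0.7284 + 0.55·0.2716) ≈ 0.6306
After 'positive': P(infected) = 0.65·0.6306 / (0.65·0.6306 + 0.45·0.3694) ≈ 0.7115
After 'negative': P(infected) = 0.35·0.7115 / (0.35·0.7115 + 0.55·0.2885) ≈ 0.6108
After 'negative': P(infected) = 0.35·0.6108 / (0.35·0.6108 + 0.55·0.3892) ≈ 0.4996
After 'positive': P(infected) = 0.65·0.4996 / (0.65·0.4996 + 0.45·0.5004) ≈ 0.5906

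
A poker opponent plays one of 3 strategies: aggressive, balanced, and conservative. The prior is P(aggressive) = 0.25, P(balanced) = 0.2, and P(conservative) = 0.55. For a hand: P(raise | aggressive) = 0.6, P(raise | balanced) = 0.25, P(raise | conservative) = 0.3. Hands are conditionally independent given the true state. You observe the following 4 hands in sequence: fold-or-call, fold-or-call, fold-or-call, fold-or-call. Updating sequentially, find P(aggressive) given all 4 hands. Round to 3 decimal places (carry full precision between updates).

0.032

Each posterior becomes the prior for the next update.
After 'fold-or-call': normaliser = 0.4·0.2500 + 0.75·0.2000 + 0.7·0.5500; P(aggressive) ≈ 0.1575, P(balanced) ≈ 0.2362, P(conservative) ≈ 0.6063
After 'fold-or-call': normaliser = 0.4·0.1575 + 0.75·0.2362 + 0.7·0.6063; P(aggressive) ≈ 0.0948, P(balanced) ≈ 0.2666, P(conservative) ≈ 0.6386
After 'fold-or-call': normaliser = 0.4·0.0948 + 0.75·0.2666 + 0.7·0.6386; P(aggressive) ≈ 0.0554, P(balanced) ≈ 0.2919, P(conservative) ≈ 0.6527
After 'fold-or-call': normaliser = 0.4·0.0554 + 0.75·0.2919 + 0.7·0.6527; P(aggressive) ≈ 0.0317, P(balanced) ≈ 0.3137, P(conservative) ≈ 0.6546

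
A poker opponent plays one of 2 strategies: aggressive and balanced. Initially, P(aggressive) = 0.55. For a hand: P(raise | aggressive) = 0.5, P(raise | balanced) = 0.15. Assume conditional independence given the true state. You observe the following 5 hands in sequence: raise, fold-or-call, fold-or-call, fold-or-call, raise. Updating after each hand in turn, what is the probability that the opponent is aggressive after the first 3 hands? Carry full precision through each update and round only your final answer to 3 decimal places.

After 'raise': P(aggressive) = 0.5·0.5500 / (0.5·0.5500 + 0.15·0.4500) ≈ 0.8029
After 'fold-or-call': P(aggressive) = 0.5·0.8029 / (0.5·0.8029 + 0.85·0.1971) ≈ 0.7056
After 'fold-or-call': P(aggressive) = 0.5·0.7056 / (0.5·0.7056 + 0.85·0.2944) ≈ 0.5850

0.585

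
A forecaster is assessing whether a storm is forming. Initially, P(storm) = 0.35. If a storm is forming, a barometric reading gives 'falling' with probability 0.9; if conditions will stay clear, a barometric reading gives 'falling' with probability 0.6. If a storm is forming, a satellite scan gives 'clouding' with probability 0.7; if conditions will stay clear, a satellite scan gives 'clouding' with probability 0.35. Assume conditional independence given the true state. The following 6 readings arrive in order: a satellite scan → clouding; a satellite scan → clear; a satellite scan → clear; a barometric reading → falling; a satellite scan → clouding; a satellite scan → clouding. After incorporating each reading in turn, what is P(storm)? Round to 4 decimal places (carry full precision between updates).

After a satellite scan='clouding': P(storm) = 0.7·0.3500 / (0.7·0.3500 + 0.35·0.6500) ≈ 0.5185
After a satellite scan='clear': P(storm) = 0.3·0.5185 / (0.3·0.5185 + 0.65·0.4815) ≈ 0.3320
After a satellite scan='clear': P(storm) = 0.3·0.3320 / (0.3·0.3320 + 0.65·0.6680) ≈ 0.1866
After a barometric reading='falling': P(storm) = 0.9·0.1866 / (0.9·0.1866 + 0.6·0.8134) ≈ 0.2560
After a satellite scan='clouding': P(storm) = 0.7·0.2560 / (0.7·0.2560 + 0.35·0.7440) ≈ 0.4077
After a satellite scan='clouding': P(storm) = 0.7·0.4077 / (0.7·0.4077 + 0.35·0.5923) ≈ 0.5792

0.5792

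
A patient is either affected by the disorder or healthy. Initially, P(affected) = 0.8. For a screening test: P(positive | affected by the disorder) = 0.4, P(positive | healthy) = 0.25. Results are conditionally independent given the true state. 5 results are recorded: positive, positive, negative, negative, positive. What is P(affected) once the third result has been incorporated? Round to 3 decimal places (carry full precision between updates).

After 'positive': P(affected) = 0.4·0.8000 / (0.4·0.8000 + 0.25·0.2000) ≈ 0.8649
After 'positive': P(affected) = 0.4·0.8649 / (0.4·0.8649 + 0.25·0.1351) ≈ 0.9110
After 'negative': P(affected) = 0.6·0.9110 / (0.6·0.9110 + 0.75·0.0890) ≈ 0.8912

0.891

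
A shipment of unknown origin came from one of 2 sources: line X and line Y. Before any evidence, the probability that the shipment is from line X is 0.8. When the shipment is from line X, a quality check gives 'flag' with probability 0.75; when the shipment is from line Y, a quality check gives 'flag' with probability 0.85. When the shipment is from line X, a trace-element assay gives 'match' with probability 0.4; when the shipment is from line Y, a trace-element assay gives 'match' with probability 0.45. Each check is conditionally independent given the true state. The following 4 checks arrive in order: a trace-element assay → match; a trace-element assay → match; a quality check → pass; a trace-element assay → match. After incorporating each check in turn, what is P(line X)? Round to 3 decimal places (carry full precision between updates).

After a trace-element assay='match': P(line X) = 0.4·0.8000 / (0.4·0.8000 + 0.45·0.2000) ≈ 0.7805
After a trace-element assay='match': P(line X) = 0.4·0.7805 / (0.4·0.7805 + 0.45·0.2195) ≈ 0.7596
After a quality check='pass': P(line X) = 0.25·0.7596 / (0.25·0.7596 + 0.15·0.2404) ≈ 0.8404
After a trace-element assay='match': P(line X) = 0.4·0.8404 / (0.4·0.8404 + 0.45·0.1596) ≈ 0.8240

0.824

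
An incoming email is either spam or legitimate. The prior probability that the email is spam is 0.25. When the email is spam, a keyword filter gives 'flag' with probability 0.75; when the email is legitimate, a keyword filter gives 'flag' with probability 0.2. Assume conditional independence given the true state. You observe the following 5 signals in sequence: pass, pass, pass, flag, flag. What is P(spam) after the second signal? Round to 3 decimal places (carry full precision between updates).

0.032

After 'pass': P(spam) = 0.25·0.2500 / (0.25·0.2500 + 0.8·0.7500) ≈ 0.0943
After 'pass': P(spam) = 0.25·0.0943 / (0.25·0.0943 + 0.8·0.9057) ≈ 0.0315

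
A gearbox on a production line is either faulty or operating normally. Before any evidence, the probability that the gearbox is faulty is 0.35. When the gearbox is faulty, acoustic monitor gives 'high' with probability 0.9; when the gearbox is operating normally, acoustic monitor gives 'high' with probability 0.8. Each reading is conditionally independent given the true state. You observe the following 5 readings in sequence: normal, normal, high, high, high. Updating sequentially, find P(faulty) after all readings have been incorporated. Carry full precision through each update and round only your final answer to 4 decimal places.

0.1608

After 'normal': P(faulty) = 0.1·0.3500 / (0.1·0.3500 + 0.2·0.6500) ≈ 0.2121
After 'normal': P(faulty) = 0.1·0.2121 / (0.1·0.2121 + 0.2·0.7879) ≈ 0.1186
After 'high': P(faulty) = 0.9·0.1186 / (0.9·0.1186 + 0.8·0.8814) ≈ 0.1315
After 'high': P(faulty) = 0.9·0.1315 / (0.9·0.1315 + 0.8·0.8685) ≈ 0.1456
After 'high': P(faulty) = 0.9·0.1456 / (0.9·0.1456 + 0.8·0.8544) ≈ 0.1608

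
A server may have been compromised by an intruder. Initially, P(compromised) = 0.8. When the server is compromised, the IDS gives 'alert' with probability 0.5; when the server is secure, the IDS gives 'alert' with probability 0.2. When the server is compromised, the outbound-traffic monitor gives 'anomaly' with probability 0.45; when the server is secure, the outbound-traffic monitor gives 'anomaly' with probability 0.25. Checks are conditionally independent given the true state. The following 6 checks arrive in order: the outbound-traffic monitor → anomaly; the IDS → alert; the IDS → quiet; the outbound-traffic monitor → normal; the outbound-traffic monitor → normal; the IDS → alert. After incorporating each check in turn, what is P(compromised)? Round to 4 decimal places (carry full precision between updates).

0.9380

After the outbound-traffic monitor='anomaly': P(compromised) = 0.45·0.8000 / (0.45·0.8000 + 0.25·0.2000) ≈ 0.8780
After the IDS='alert': P(compromised) = 0.5·0.8780 / (0.5·0.8780 + 0.2·0.1220) ≈ 0.9474
After the IDS='quiet': P(compromised) = 0.5·0.9474 / (0.5·0.9474 + 0.8·0.0526) ≈ 0.9184
After the outbound-traffic monitor='normal': P(compromised) = 0.55·0.9184 / (0.55·0.9184 + 0.75·0.0816) ≈ 0.8919
After the outbound-traffic monitor='normal': P(compromised) = 0.55·0.8919 / (0.55·0.8919 + 0.75·0.1081) ≈ 0.8582
After the IDS='alert': P(compromised) = 0.5·0.8582 / (0.5·0.8582 + 0.2·0.1418) ≈ 0.9380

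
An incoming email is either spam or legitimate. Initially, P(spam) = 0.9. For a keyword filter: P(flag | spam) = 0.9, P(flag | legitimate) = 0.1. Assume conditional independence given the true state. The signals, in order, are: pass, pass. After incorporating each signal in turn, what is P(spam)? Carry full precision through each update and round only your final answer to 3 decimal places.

After 'pass': P(spam) = 0.1·0.9000 / (0.1·0.9000 + 0.9·0.1000) ≈ 0.5000
After 'pass': P(spam) = 0.1·0.5000 / (0.1·0.5000 + 0.9·0.5000) ≈ 0.1000

0.100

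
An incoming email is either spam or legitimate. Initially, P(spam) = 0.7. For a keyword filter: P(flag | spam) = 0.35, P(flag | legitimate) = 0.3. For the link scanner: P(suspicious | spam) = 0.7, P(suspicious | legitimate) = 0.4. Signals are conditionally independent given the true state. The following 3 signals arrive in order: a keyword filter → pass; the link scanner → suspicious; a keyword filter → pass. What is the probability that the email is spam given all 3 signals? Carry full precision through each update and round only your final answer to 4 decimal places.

0.7788

After a keyword filter='pass': P(spam) = 0.65·0.7000 / (0.65·0.7000 + 0.7·0.3000) ≈ 0.6842
After the link scanner='suspicious': P(spam) = 0.7·0.6842 / (0.7·0.6842 + 0.4·0.3158) ≈ 0.7913
After a keyword filter='pass': P(spam) = 0.65·0.7913 / (0.65·0.7913 + 0.7·0.2087) ≈ 0.7788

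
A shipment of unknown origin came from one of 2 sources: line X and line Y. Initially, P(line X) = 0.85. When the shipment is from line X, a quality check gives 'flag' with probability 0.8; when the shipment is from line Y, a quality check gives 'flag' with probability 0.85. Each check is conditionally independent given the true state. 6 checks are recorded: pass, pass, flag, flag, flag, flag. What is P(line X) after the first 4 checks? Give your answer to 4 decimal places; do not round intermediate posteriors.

Apply Bayes' rule sequentially, carrying P(line X) forward.
After 'pass': P(line X) = 0.2·0.8500 / (0.2·0.8500 + 0.15·0.1500) ≈ 0.8831
After 'pass': P(line X) = 0.2·0.8831 / (0.2·0.8831 + 0.15·0.1169) ≈ 0.9097
After 'flag': P(line X) = 0.8·0.9097 / (0.8·0.9097 + 0.85·0.0903) ≈ 0.9046
After 'flag': P(line X) = 0.8·0.9046 / (0.8·0.9046 + 0.85·0.0954) ≈ 0.8992

0.8992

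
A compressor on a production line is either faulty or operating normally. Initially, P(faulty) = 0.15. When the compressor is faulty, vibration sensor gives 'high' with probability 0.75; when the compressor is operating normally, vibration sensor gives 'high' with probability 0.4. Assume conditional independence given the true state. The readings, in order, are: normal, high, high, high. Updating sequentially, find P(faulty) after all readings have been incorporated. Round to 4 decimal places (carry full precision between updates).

0.3265

After 'normal': P(faulty) = 0.25·0.1500 / (0.25·0.1500 + 0.6·0.8500) ≈ 0.0685
After 'high': P(faulty) = 0.75·0.0685 / (0.75·0.0685 + 0.4·0.9315) ≈ 0.1212
After 'high': P(faulty) = 0.75·0.1212 / (0.75·0.1212 + 0.4·0.8788) ≈ 0.2054
After 'high': P(faulty) = 0.75·0.2054 / (0.75·0.2054 + 0.4·0.7946) ≈ 0.3265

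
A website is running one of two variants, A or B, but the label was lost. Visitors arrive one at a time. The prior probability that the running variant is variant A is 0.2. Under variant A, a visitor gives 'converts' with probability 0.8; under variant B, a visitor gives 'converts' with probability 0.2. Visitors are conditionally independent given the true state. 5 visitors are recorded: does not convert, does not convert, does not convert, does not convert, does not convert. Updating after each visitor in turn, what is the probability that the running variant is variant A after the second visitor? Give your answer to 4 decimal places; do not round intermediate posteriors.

0.0154

After 'does not convert': P(A) = 0.2·0.2000 / (0.2·0.2000 + 0.8·0.8000) ≈ 0.0588
After 'does not convert': P(A) = 0.2·0.0588 / (0.2·0.0588 + 0.8·0.9412) ≈ 0.0154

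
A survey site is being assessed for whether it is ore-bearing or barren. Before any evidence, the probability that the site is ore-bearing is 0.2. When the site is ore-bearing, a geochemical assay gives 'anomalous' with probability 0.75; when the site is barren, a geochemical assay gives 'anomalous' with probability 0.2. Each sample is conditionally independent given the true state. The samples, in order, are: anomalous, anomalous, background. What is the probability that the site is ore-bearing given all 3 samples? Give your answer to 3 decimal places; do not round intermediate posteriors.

After 'anomalous': P(ore) = 0.75·0.2000 / (0.75·0.2000 + 0.2·0.8000) ≈ 0.4839
After 'anomalous': P(ore) = 0.75·0.4839 / (0.75·0.4839 + 0.2·0.5161) ≈ 0.7785
After 'background': P(ore) = 0.25·0.7785 / (0.25·0.7785 + 0.8·0.2215) ≈ 0.5235

0.523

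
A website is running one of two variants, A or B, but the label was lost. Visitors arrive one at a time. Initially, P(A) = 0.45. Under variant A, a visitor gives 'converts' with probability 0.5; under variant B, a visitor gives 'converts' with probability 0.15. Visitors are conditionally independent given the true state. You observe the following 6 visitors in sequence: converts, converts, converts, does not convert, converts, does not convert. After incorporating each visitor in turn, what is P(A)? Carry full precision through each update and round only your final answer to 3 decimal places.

After 'converts': P(A) = 0.5·0.4500 / (0.5·0.4500 + 0.15·0.5500) ≈ 0.7317
After 'converts': P(A) = 0.5·0.7317 / (0.5·0.7317 + 0.15·0.2683) ≈ 0.9009
After 'converts': P(A) = 0.5·0.9009 / (0.5·0.9009 + 0.15·0.0991) ≈ 0.9681
After 'does not convert': P(A) = 0.5·0.9681 / (0.5·0.9681 + 0.85·0.0319) ≈ 0.9469
After 'converts': P(A) = 0.5·0.9469 / (0.5·0.9469 + 0.15·0.0531) ≈ 0.9834
After 'does not convert': P(A) = 0.5·0.9834 / (0.5·0.9834 + 0.85·0.0166) ≈ 0.9722

0.972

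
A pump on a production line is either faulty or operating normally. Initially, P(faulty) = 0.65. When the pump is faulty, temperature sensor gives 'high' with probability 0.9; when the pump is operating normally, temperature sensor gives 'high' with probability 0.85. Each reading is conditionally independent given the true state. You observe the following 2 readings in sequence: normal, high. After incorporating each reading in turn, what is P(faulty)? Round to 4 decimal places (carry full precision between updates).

After 'normal': P(faulty) = 0.1·0.6500 / (0.1·0.6500 + 0.15·0.3500) ≈ 0.5532
After 'high': P(faulty) = 0.9·0.5532 / (0.9·0.5532 + 0.85·0.4468) ≈ 0.5673

0.5673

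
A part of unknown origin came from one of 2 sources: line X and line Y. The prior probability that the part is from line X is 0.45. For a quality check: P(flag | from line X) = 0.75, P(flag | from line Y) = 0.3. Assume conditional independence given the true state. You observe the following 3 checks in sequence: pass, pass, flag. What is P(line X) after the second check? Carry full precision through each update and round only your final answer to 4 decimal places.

0.0945

After 'pass': P(line X) = 0.25·0.4500 / (0.25·0.4500 + 0.7·0.5500) ≈ 0.2261
After 'pass': P(line X) = 0.25·0.2261 / (0.25·0.2261 + 0.7·0.7739) ≈ 0.0945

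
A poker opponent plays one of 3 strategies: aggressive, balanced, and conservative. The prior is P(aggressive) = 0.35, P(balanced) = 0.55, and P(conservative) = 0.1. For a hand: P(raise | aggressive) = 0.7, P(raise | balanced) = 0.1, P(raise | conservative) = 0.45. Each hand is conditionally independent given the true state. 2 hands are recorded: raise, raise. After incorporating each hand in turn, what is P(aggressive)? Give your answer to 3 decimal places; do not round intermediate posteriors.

After 'raise': normaliser = 0.7·0.3500 + 0.1·0.5500 + 0.45·0.1000; P(aggressive) ≈ 0.7101, P(balanced) ≈ 0.1594, P(conservative) ≈ 0.1304
After 'raise': normaliser = 0.7·0.7101 + 0.1·0.1594 + 0.45·0.1304; P(aggressive) ≈ 0.8695, P(balanced) ≈ 0.0279, P(conservative) ≈ 0.1027

0.869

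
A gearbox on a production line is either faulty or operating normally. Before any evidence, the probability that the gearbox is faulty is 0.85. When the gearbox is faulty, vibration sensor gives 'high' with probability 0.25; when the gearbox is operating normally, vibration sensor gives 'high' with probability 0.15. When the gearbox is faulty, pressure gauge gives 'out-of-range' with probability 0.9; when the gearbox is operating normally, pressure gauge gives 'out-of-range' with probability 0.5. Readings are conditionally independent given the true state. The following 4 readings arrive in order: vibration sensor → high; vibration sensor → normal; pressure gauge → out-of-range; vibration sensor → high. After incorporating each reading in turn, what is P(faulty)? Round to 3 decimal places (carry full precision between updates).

After vibration sensor='high': P(faulty) = 0.25·0.8500 / (0.25·0.8500 + 0.15·0.1500) ≈ 0.9043
After vibration sensor='normal': P(faulty) = 0.75·0.9043 / (0.75·0.9043 + 0.85·0.0957) ≈ 0.8929
After pressure gauge='out-of-range': P(faulty) = 0.9·0.8929 / (0.9·0.8929 + 0.5·0.1071) ≈ 0.9375
After vibration sensor='high': P(faulty) = 0.25·0.9375 / (0.25·0.9375 + 0.15·0.0625) ≈ 0.9615

0.962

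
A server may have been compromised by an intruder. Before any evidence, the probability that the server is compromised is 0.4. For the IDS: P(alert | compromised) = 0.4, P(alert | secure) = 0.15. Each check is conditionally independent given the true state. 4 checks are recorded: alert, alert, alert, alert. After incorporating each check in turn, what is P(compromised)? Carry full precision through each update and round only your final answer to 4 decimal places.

0.9712

After 'alert': P(compromised) = 0.4·0.4000 / (0.4·0.4000 + 0.15·0.6000) ≈ 0.6400
After 'alert': P(compromised) = 0.4·0.6400 / (0.4·0.6400 + 0.15·0.3600) ≈ 0.8258
After 'alert': P(compromised) = 0.4·0.8258 / (0.4·0.8258 + 0.15·0.1742) ≈ 0.9267
After 'alert': P(compromised) = 0.4·0.9267 / (0.4·0.9267 + 0.15·0.0733) ≈ 0.9712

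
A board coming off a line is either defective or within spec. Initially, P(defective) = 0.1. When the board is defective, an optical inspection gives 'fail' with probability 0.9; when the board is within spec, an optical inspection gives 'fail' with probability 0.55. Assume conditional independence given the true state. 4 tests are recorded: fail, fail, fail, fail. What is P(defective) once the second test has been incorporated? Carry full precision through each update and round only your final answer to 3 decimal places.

After 'fail': P(defective) = 0.9·0.1000 / (0.9·0.1000 + 0.55·0.9000) ≈ 0.1538
After 'fail': P(defective) = 0.9·0.1538 / (0.9·0.1538 + 0.55·0.8462) ≈ 0.2293

0.229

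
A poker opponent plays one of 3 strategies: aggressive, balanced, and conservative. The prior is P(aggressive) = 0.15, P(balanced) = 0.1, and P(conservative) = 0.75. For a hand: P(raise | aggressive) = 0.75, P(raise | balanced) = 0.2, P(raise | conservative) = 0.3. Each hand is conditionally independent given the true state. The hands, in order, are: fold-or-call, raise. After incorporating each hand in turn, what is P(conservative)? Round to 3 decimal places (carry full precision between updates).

0.781

After 'fold-or-call': normaliser = 0.25·0.1500 + 0.8·0.1000 + 0.7·0.7500; P(aggressive) ≈ 0.0584, P(balanced) ≈ 0.1245, P(conservative) ≈ 0.8171
After 'raise': normaliser = 0.75·0.0584 + 0.2·0.1245 + 0.3·0.8171; P(aggressive) ≈ 0.1395, P(balanced) ≈ 0.0794, P(conservative) ≈ 0.7812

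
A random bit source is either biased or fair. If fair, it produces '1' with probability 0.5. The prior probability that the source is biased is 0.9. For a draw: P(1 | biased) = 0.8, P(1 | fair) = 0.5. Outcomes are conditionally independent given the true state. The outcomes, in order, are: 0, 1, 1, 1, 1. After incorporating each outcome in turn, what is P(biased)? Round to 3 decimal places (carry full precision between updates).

After '0': P(biased) = 0.2·0.9000 / (0.2·0.9000 + 0.5·0.1000) ≈ 0.7826
After '1': P(biased) = 0.8·0.7826 / (0.8·0.7826 + 0.5·0.2174) ≈ 0.8521
After '1': P(biased) = 0.8·0.8521 / (0.8·0.8521 + 0.5·0.1479) ≈ 0.9021
After '1': P(biased) = 0.8·0.9021 / (0.8·0.9021 + 0.5·0.0979) ≈ 0.9365
After '1': P(biased) = 0.8·0.9365 / (0.8·0.9365 + 0.5·0.0635) ≈ 0.9593

0.959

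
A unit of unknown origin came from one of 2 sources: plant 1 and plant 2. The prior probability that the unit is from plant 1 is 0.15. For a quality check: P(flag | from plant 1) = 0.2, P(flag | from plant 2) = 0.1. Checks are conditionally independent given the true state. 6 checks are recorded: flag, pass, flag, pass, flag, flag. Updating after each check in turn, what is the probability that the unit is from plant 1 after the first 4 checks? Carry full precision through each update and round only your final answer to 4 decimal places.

0.3580

After 'flag': P(plant 1) = 0.2·0.1500 / (0.2·0.1500 + 0.1·0.8500) ≈ 0.2609
After 'pass': P(plant 1) = 0.8·0.2609 / (0.8·0.2609 + 0.9·0.7391) ≈ 0.2388
After 'flag': P(plant 1) = 0.2·0.2388 / (0.2·0.2388 + 0.1·0.7612) ≈ 0.3855
After 'pass': P(plant 1) = 0.8·0.3855 / (0.8·0.3855 + 0.9·0.6145) ≈ 0.3580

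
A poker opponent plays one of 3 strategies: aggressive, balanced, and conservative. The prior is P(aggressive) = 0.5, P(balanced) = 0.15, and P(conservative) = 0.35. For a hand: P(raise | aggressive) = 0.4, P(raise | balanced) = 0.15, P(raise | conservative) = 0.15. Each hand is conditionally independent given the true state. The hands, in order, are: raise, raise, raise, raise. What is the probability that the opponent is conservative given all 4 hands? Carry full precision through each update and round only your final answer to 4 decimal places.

After 'raise': normaliser = 0.4·0.5000 + 0.15·0.1500 + 0.15·0.3500; P(aggressive) ≈ 0.7273, P(balanced) ≈ 0.0818, P(conservative) ≈ 0.1909
After 'raise': normaliser = 0.4·0.7273 + 0.15·0.0818 + 0.15·0.1909; P(aggressive) ≈ 0.8767, P(balanced) ≈ 0.0370, P(conservative) ≈ 0.0863
After 'raise': normaliser = 0.4·0.8767 + 0.15·0.0370 + 0.15·0.0863; P(aggressive) ≈ 0.9499, P(balanced) ≈ 0.0150, P(conservative) ≈ 0.0351
After 'raise': normaliser = 0.4·0.9499 + 0.15·0.0150 + 0.15·0.0351; P(aggressive) ≈ 0.9806, P(balanced) ≈ 0.0058, P(conservative) ≈ 0.0136

0.0136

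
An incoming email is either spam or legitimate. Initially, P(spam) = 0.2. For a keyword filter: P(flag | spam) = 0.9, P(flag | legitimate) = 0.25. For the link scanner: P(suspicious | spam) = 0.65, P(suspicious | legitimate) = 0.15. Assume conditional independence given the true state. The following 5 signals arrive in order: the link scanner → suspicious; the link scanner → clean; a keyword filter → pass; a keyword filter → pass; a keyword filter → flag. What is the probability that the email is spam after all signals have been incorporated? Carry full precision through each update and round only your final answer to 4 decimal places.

Each posterior becomes the prior for the next update.
After the link scanner='suspicious': P(spam) = 0.65·0.2000 / (0.65·0.2000 + 0.15·0.8000) ≈ 0.5200
After the link scanner='clean': P(spam) = 0.35·0.5200 / (0.35·0.5200 + 0.85·0.4800) ≈ 0.3085
After a keyword filter='pass': P(spam) = 0.1·0.3085 / (0.1·0.3085 + 0.75·0.6915) ≈ 0.0561
After a keyword filter='pass': P(spam) = 0.1·0.0561 / (0.1·0.0561 + 0.75·0.9439) ≈ 0.0079
After a keyword filter='flag': P(spam) = 0.9·0.0079 / (0.9·0.0079 + 0.25·0.9921) ≈ 0.0278

0.0278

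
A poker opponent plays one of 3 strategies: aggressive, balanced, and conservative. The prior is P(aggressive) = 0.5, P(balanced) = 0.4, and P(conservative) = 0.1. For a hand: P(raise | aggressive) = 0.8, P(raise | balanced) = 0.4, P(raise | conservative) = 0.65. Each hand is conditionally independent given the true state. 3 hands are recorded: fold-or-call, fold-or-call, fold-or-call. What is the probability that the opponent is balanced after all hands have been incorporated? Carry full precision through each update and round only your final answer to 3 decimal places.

0.912

After 'fold-or-call': normaliser = 0.2·0.5000 + 0.6·0.4000 + 0.35·0.1000; P(aggressive) ≈ 0.2667, P(balanced) ≈ 0.6400, P(conservative) ≈ 0.0933
After 'fold-or-call': normaliser = 0.2·0.2667 + 0.6·0.6400 + 0.35·0.0933; P(aggressive) ≈ 0.1135, P(balanced) ≈ 0.8170, P(conservative) ≈ 0.0695
After 'fold-or-call': normaliser = 0.2·0.1135 + 0.6·0.8170 + 0.35·0.0695; P(aggressive) ≈ 0.0422, P(balanced) ≈ 0.9125, P(conservative) ≈ 0.0453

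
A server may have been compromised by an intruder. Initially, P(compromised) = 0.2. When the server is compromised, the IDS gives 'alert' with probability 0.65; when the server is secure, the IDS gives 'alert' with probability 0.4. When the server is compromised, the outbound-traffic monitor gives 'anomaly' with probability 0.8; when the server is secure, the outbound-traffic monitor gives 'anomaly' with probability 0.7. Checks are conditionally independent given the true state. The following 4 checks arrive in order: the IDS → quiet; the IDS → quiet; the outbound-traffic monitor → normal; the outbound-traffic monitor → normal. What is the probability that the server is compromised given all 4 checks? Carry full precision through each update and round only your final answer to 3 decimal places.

0.036

After the IDS='quiet': P(compromised) = 0.35·0.2000 / (0.35·0.2000 + 0.6·0.8000) ≈ 0.1273
After the IDS='quiet': P(compromised) = 0.35·0.1273 / (0.35·0.1273 + 0.6·0.8727) ≈ 0.0784
After the outbound-traffic monitor='normal': P(compromised) = 0.2·0.0784 / (0.2·0.0784 + 0.3·0.9216) ≈ 0.0537
After the outbound-traffic monitor='normal': P(compromised) = 0.2·0.0537 / (0.2·0.0537 + 0.3·0.9463) ≈ 0.0364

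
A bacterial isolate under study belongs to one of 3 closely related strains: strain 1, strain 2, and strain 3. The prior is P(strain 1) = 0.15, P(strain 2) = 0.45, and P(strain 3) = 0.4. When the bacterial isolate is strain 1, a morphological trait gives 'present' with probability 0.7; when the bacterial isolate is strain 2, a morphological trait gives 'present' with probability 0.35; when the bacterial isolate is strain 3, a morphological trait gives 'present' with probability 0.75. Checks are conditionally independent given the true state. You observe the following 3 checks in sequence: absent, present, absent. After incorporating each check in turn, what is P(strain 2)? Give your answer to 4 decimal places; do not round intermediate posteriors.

0.7024

Apply Bayes' rule sequentially, carrying P(strain 2) forward.
After 'absent': normaliser = 0.3·0.1500 + 0.65·0.4500 + 0.25·0.4000; P(strain 1) ≈ 0.1029, P(strain 2) ≈ 0.6686, P(strain 3) ≈ 0.2286
After 'present': normaliser = 0.7·0.1029 + 0.35·0.6686 + 0.75·0.2286; P(strain 1) ≈ 0.1508, P(strain 2) ≈ 0.4901, P(strain 3) ≈ 0.3591
After 'absent': normaliser = 0.3·0.1508 + 0.65·0.4901 + 0.25·0.3591; P(strain 1) ≈ 0.0997, P(strain 2) ≈ 0.7024, P(strain 3) ≈ 0.1979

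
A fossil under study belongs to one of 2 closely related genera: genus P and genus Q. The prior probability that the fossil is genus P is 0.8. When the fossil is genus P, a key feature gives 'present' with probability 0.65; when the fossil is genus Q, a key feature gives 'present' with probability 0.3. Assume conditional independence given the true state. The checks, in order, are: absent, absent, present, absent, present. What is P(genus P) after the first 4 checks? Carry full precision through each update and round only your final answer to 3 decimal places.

0.520

After 'absent': P(genus P) = 0.35·0.8000 / (0.35·0.8000 + 0.7·0.2000) ≈ 0.6667
After 'absent': P(genus P) = 0.35·0.6667 / (0.35·0.6667 + 0.7·0.3333) ≈ 0.5000
After 'present': P(genus P) = 0.65·0.5000 / (0.65·0.5000 + 0.3·0.5000) ≈ 0.6842
After 'absent': P(genus P) = 0.35·0.6842 / (0.35·0.6842 + 0.7·0.3158) ≈ 0.5200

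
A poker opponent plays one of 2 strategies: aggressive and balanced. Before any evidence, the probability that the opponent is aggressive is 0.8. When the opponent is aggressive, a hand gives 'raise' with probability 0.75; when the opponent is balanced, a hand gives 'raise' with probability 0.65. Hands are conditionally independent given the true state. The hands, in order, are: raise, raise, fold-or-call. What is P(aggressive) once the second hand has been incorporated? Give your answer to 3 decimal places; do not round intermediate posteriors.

After 'raise': P(aggressive) = 0.75·0.8000 / (0.75·0.8000 + 0.65·0.2000) ≈ 0.8219
After 'raise': P(aggressive) = 0.75·0.8219 / (0.75·0.8219 + 0.65·0.1781) ≈ 0.8419

0.842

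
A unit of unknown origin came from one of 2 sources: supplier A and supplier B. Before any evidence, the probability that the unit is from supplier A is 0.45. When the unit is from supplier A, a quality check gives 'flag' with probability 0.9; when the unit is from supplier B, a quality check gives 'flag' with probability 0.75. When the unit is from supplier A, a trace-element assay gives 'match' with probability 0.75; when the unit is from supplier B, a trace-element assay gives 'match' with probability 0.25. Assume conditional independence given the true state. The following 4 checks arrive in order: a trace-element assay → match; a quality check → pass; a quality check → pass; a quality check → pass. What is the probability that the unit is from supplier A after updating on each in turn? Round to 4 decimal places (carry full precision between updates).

0.1358

After a trace-element assay='match': P(supplier A) = 0.75·0.4500 / (0.75·0.4500 + 0.25·0.5500) ≈ 0.7105
After a quality check='pass': P(supplier A) = 0.1·0.7105 / (0.1·0.7105 + 0.25·0.2895) ≈ 0.4954
After a quality check='pass': P(supplier A) = 0.1·0.4954 / (0.1·0.4954 + 0.25·0.5046) ≈ 0.2820
After a quality check='pass': P(supplier A) = 0.1·0.2820 / (0.1·0.2820 + 0.25·0.7180) ≈ 0.1358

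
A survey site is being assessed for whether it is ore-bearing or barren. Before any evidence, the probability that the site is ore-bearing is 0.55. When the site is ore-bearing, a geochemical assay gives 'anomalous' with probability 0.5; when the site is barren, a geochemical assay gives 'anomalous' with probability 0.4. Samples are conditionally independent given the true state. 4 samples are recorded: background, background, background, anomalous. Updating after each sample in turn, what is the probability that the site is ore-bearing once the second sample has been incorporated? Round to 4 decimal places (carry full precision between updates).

0.4591

Each posterior becomes the prior for the next update.
After 'background': P(ore) = 0.5·0.5500 / (0.5·0.5500 + 0.6·0.4500) ≈ 0.5046
After 'background': P(ore) = 0.5·0.5046 / (0.5·0.5046 + 0.6·0.4954) ≈ 0.4591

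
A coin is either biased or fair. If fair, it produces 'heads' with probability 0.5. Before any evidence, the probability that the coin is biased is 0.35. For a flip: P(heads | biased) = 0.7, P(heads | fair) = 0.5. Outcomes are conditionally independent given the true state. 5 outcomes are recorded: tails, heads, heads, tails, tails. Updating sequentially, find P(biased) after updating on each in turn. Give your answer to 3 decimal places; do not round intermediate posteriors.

After 'tails': P(biased) = 0.3·0.3500 / (0.3·0.3500 + 0.5·0.6500) ≈ 0.2442
After 'heads': P(biased) = 0.7·0.2442 / (0.7·0.2442 + 0.5·0.7558) ≈ 0.3114
After 'heads': P(biased) = 0.7·0.3114 / (0.7·0.3114 + 0.5·0.6886) ≈ 0.3877
After 'tails': P(biased) = 0.3·0.3877 / (0.3·0.3877 + 0.5·0.6123) ≈ 0.2753
After 'tails': P(biased) = 0.3·0.2753 / (0.3·0.2753 + 0.5·0.7247) ≈ 0.1856

0.186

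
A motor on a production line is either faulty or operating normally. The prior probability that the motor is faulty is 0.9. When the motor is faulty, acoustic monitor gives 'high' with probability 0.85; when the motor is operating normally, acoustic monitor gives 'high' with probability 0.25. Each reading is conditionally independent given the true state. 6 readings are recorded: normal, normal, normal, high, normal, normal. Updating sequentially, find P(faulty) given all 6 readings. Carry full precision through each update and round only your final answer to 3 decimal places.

Each posterior becomes the prior for the next update.
After 'normal': P(faulty) = 0.15·0.9000 / (0.15·0.9000 + 0.75·0.1000) ≈ 0.6429
After 'normal': P(faulty) = 0.15·0.6429 / (0.15·0.6429 + 0.75·0.3571) ≈ 0.2647
After 'normal': P(faulty) = 0.15·0.2647 / (0.15·0.2647 + 0.75·0.7353) ≈ 0.0672
After 'high': P(faulty) = 0.85·0.0672 / (0.85·0.0672 + 0.25·0.9328) ≈ 0.1967
After 'normal': P(faulty) = 0.15·0.1967 / (0.15·0.1967 + 0.75·0.8033) ≈ 0.0467
After 'normal': P(faulty) = 0.15·0.0467 / (0.15·0.0467 + 0.75·0.9533) ≈ 0.0097

0.010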